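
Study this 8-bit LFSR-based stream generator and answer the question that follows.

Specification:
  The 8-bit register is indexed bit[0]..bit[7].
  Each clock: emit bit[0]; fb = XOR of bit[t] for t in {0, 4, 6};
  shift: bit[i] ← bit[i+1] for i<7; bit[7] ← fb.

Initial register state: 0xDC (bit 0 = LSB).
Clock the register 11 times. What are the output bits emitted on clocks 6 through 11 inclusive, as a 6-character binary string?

reg_0 = 0xDC
clock 1: out=0, reg = 0x6E
clock 2: out=0, reg = 0xB7
clock 3: out=1, reg = 0x5B
clock 4: out=1, reg = 0xAD
clock 5: out=1, reg = 0xD6
clock 6: out=0, reg = 0x6B
clock 7: out=1, reg = 0x35
clock 8: out=1, reg = 0x1A
clock 9: out=0, reg = 0x8D
clock 10: out=1, reg = 0xC6
clock 11: out=0, reg = 0xE3

011010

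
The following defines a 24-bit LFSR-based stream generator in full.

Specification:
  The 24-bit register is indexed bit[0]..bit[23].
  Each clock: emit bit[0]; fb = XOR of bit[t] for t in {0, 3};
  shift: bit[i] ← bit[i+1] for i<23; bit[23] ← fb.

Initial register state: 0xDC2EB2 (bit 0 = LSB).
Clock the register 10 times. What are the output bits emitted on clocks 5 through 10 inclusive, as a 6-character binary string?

110101

reg_0 = 0xDC2EB2
clock 1: out=0, reg = 0x6E1759
clock 2: out=1, reg = 0x370BAC
clock 3: out=0, reg = 0x9B85D6
clock 4: out=0, reg = 0x4DC2EB
clock 5: out=1, reg = 0x26E175
clock 6: out=1, reg = 0x9370BA
clock 7: out=0, reg = 0xC9B85D
clock 8: out=1, reg = 0x64DC2E
clock 9: out=0, reg = 0xB26E17
clock 10: out=1, reg = 0xD9370B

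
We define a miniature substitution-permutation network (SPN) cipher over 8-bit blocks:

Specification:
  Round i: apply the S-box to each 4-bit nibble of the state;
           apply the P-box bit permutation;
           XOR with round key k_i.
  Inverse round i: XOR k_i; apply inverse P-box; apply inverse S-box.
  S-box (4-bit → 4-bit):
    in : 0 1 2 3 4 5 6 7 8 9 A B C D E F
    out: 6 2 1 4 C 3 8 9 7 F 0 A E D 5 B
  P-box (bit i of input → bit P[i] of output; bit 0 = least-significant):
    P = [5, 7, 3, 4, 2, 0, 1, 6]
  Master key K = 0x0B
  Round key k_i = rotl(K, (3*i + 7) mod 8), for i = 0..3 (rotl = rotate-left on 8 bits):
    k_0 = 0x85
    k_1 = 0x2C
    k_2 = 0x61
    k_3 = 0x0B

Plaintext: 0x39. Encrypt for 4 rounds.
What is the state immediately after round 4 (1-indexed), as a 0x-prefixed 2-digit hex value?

0x20

s_0 = plaintext = 0x39
s_1 = Round(s_0, k_0) = 0x3F
s_2 = Round(s_1, k_1) = 0x9E
s_3 = Round(s_2, k_2) = 0x0E
s_4 = Round(s_3, k_3) = 0x20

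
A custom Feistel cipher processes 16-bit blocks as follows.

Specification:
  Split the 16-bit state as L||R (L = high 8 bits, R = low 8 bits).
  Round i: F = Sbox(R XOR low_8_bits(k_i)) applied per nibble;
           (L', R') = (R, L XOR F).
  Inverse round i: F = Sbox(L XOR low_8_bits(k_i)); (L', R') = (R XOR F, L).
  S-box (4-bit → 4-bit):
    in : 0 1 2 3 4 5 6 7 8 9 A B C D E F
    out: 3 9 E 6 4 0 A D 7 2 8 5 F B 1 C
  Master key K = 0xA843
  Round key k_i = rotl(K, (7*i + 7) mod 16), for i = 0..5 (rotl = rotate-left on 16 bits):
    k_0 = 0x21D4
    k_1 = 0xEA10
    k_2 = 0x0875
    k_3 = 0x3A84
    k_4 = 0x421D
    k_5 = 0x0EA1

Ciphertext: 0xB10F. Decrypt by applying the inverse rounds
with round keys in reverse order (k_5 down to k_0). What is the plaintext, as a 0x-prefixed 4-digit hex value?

s_0 = ciphertext = 0xB10F
s_1 = InvRound(s_0, k_5) = 0x9CB1
s_2 = InvRound(s_1, k_4) = 0xC89C
s_3 = InvRound(s_2, k_3) = 0xD3C8
s_4 = InvRound(s_3, k_2) = 0x42D3
s_5 = InvRound(s_4, k_1) = 0xDD42
s_6 = InvRound(s_5, k_0) = 0x70DD

0x70DD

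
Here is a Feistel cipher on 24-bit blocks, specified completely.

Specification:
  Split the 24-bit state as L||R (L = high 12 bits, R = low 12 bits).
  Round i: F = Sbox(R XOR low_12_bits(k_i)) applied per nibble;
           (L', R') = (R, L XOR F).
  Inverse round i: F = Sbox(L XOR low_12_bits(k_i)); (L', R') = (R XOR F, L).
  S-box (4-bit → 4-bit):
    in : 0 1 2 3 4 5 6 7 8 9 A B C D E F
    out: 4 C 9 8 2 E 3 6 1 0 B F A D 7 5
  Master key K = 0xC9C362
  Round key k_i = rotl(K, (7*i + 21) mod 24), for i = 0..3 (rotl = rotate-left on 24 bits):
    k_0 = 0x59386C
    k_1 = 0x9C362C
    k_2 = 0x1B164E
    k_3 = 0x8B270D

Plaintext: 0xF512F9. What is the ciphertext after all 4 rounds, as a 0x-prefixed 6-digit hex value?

s_0 = plaintext = 0xF512F9
s_1 = Round(s_0, k_0) = 0x2F945F
s_2 = Round(s_1, k_1) = 0x45FB91
s_3 = Round(s_2, k_2) = 0xB9198A
s_4 = Round(s_3, k_3) = 0x98AC87

0x98AC87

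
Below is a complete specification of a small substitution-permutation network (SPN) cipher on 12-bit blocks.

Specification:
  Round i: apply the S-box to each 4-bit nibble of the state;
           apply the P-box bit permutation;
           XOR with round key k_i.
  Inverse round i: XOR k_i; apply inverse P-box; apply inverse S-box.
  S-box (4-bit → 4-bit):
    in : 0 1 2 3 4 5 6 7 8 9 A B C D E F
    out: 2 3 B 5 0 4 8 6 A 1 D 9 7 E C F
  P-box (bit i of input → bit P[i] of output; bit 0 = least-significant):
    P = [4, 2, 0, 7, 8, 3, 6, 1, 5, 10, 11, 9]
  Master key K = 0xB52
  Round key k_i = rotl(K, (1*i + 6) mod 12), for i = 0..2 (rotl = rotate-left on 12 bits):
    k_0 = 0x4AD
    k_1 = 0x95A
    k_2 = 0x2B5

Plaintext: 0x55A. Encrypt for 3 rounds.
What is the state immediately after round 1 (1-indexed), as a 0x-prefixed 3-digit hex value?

0xC7C

s_0 = plaintext = 0x55A
s_1 = Round(s_0, k_0) = 0xC7C
s_2 = Round(s_1, k_1) = 0x527
s_3 = Round(s_2, k_2) = 0xBBA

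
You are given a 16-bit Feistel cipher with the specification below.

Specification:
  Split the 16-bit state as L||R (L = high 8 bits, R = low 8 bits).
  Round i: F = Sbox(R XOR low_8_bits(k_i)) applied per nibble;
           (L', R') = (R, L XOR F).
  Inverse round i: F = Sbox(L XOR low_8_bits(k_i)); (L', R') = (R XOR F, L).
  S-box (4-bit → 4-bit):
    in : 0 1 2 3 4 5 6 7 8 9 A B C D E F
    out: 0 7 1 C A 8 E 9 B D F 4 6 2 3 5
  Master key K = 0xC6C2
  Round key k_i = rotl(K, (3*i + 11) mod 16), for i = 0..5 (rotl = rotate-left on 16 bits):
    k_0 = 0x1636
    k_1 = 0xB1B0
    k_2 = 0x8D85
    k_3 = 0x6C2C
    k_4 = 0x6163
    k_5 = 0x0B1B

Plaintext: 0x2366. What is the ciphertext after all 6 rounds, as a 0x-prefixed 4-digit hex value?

0x2859

s_0 = plaintext = 0x2366
s_1 = Round(s_0, k_0) = 0x66A3
s_2 = Round(s_1, k_1) = 0xA31A
s_3 = Round(s_2, k_2) = 0x1A76
s_4 = Round(s_3, k_3) = 0x7695
s_5 = Round(s_4, k_4) = 0x9528
s_6 = Round(s_5, k_5) = 0x2859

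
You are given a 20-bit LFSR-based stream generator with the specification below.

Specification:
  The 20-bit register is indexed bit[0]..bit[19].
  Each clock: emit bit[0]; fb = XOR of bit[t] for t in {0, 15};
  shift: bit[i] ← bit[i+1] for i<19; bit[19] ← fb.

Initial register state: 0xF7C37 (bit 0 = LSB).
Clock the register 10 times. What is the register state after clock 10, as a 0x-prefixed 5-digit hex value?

reg_0 = 0xF7C37
clock 1: out=1, reg = 0xFBE1B
clock 2: out=1, reg = 0x7DF0D
clock 3: out=1, reg = 0x3EF86
clock 4: out=0, reg = 0x9F7C3
clock 5: out=1, reg = 0x4FBE1
clock 6: out=1, reg = 0x27DF0
clock 7: out=0, reg = 0x13EF8
clock 8: out=0, reg = 0x09F7C
clock 9: out=0, reg = 0x84FBE
clock 10: out=0, reg = 0x427DF

0x427DF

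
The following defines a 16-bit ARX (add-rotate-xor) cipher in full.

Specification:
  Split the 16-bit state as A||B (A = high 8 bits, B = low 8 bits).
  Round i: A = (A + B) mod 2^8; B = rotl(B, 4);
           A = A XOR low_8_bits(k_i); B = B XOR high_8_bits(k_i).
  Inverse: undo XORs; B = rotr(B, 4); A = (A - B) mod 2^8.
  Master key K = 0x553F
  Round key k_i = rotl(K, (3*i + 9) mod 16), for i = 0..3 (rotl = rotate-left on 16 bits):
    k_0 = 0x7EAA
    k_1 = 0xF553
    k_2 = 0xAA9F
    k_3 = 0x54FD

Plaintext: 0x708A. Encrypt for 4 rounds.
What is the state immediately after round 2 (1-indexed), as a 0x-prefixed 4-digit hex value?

0x7598

s_0 = plaintext = 0x708A
s_1 = Round(s_0, k_0) = 0x50D6
s_2 = Round(s_1, k_1) = 0x7598
s_3 = Round(s_2, k_2) = 0x9223
s_4 = Round(s_3, k_3) = 0x4866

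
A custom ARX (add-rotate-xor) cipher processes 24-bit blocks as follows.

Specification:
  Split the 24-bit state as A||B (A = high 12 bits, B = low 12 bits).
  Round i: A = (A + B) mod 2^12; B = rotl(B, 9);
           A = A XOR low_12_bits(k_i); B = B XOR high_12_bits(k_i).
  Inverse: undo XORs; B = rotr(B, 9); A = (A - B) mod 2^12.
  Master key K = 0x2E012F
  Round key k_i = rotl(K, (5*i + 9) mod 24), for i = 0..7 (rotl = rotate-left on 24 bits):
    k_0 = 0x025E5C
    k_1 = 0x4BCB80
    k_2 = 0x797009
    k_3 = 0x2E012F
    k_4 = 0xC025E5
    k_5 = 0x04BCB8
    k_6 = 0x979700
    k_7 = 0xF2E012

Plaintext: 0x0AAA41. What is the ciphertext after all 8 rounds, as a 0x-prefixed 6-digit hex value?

0xD256BF

s_0 = plaintext = 0x0AAA41
s_1 = Round(s_0, k_0) = 0x4B736D
s_2 = Round(s_1, k_1) = 0x3A4ED1
s_3 = Round(s_2, k_2) = 0x27C44D
s_4 = Round(s_3, k_3) = 0x7E6869
s_5 = Round(s_4, k_4) = 0x5AAF0F
s_6 = Round(s_5, k_5) = 0x801FAA
s_7 = Round(s_6, k_6) = 0x0ABC8C
s_8 = Round(s_7, k_7) = 0xD256BF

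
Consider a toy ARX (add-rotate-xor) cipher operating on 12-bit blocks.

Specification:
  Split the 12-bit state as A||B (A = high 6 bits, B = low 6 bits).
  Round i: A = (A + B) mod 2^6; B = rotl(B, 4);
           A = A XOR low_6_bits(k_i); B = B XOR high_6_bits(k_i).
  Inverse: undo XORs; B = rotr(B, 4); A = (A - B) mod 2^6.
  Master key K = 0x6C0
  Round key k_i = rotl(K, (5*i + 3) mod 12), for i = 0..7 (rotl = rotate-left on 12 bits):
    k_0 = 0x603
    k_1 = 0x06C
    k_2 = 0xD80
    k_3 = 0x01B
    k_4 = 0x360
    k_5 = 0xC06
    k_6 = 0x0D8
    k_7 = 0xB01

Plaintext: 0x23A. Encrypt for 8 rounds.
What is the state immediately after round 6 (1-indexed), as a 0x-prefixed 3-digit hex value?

0x79E

s_0 = plaintext = 0x23A
s_1 = Round(s_0, k_0) = 0x076
s_2 = Round(s_1, k_1) = 0x6EC
s_3 = Round(s_2, k_2) = 0x1FD
s_4 = Round(s_3, k_3) = 0x7DF
s_5 = Round(s_4, k_4) = 0x7BA
s_6 = Round(s_5, k_5) = 0x79E
s_7 = Round(s_6, k_6) = 0x924
s_8 = Round(s_7, k_7) = 0x265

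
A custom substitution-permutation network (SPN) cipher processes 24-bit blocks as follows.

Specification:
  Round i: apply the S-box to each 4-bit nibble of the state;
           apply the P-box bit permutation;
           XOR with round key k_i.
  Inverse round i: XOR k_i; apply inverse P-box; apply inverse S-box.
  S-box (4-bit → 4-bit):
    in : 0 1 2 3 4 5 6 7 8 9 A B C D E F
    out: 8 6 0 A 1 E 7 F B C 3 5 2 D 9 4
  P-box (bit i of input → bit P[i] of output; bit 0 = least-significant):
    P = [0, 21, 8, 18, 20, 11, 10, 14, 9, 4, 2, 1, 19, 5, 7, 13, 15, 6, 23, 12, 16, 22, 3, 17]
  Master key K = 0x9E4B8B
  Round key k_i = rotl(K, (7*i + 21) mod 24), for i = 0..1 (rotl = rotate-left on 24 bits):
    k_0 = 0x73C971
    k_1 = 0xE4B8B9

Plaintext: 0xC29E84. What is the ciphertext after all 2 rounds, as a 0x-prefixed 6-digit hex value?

0xECACCB

s_0 = plaintext = 0xC29E84
s_1 = Round(s_0, k_0) = 0x23A3F2
s_2 = Round(s_1, k_1) = 0xECACCB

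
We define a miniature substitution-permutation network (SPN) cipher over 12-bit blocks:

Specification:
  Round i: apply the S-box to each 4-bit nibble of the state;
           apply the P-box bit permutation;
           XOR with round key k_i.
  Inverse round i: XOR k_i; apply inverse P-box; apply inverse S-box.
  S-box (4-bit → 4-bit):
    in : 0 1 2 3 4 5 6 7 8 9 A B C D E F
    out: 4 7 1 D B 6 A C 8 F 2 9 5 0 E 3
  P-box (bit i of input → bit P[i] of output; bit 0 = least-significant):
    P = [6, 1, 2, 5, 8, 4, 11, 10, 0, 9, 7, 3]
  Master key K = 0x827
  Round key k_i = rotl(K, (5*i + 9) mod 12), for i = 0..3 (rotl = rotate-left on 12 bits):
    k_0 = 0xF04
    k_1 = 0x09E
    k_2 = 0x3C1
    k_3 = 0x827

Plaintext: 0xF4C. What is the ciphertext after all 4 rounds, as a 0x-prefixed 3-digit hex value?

0x327

s_0 = plaintext = 0xF4C
s_1 = Round(s_0, k_0) = 0x851
s_2 = Round(s_1, k_1) = 0x8C0
s_3 = Round(s_2, k_2) = 0xACD
s_4 = Round(s_3, k_3) = 0x327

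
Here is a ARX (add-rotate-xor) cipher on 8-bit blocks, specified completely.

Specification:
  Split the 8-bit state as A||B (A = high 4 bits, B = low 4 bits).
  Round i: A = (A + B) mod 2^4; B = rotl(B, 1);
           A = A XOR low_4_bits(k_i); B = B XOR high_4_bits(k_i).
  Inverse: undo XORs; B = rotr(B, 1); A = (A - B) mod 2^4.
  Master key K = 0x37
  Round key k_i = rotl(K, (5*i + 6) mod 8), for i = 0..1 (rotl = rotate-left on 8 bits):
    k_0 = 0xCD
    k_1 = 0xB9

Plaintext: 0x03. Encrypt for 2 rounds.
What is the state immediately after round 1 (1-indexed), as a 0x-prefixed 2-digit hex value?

s_0 = plaintext = 0x03
s_1 = Round(s_0, k_0) = 0xEA
s_2 = Round(s_1, k_1) = 0x1E

0xEA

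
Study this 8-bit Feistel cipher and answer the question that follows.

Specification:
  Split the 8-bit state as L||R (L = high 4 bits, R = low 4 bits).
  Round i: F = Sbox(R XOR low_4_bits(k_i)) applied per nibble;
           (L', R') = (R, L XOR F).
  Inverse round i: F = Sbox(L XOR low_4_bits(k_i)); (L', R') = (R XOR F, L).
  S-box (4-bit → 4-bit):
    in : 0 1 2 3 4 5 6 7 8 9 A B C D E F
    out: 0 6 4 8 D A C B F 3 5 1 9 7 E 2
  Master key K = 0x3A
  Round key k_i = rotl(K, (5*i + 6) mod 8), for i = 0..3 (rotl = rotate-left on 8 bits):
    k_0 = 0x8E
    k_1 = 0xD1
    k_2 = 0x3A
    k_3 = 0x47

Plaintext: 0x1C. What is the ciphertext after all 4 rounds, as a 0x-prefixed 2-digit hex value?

s_0 = plaintext = 0x1C
s_1 = Round(s_0, k_0) = 0xC5
s_2 = Round(s_1, k_1) = 0x51
s_3 = Round(s_2, k_2) = 0x14
s_4 = Round(s_3, k_3) = 0x49

0x49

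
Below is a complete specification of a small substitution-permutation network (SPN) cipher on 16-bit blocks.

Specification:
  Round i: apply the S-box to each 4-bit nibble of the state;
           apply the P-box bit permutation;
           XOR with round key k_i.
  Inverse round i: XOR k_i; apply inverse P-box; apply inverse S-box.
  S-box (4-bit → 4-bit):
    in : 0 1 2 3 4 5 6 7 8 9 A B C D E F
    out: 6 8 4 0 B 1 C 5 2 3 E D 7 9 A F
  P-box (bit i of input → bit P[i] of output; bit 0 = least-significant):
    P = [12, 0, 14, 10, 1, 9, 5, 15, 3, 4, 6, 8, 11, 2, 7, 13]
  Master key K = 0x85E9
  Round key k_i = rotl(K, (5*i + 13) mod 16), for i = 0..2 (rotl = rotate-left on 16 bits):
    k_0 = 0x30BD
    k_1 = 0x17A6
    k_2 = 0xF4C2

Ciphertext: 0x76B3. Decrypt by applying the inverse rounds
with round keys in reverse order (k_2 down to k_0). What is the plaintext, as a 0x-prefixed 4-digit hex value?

0x9D6B

s_0 = ciphertext = 0x76B3
s_1 = InvRound(s_0, k_2) = 0x30A8
s_2 = InvRound(s_1, k_1) = 0xED91
s_3 = InvRound(s_2, k_0) = 0x9D6B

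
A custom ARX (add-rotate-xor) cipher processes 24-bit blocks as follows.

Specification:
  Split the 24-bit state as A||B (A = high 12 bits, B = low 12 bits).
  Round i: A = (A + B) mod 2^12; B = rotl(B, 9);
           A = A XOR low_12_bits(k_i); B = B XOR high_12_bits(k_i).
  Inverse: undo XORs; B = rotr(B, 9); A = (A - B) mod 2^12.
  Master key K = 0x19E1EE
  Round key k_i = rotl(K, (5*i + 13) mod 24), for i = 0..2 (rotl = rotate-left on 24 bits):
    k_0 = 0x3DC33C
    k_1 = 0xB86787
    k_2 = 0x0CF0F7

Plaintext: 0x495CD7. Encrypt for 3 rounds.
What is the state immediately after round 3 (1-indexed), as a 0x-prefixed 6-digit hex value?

0xFE8C0E

s_0 = plaintext = 0x495CD7
s_1 = Round(s_0, k_0) = 0x250C46
s_2 = Round(s_1, k_1) = 0x91160E
s_3 = Round(s_2, k_2) = 0xFE8C0E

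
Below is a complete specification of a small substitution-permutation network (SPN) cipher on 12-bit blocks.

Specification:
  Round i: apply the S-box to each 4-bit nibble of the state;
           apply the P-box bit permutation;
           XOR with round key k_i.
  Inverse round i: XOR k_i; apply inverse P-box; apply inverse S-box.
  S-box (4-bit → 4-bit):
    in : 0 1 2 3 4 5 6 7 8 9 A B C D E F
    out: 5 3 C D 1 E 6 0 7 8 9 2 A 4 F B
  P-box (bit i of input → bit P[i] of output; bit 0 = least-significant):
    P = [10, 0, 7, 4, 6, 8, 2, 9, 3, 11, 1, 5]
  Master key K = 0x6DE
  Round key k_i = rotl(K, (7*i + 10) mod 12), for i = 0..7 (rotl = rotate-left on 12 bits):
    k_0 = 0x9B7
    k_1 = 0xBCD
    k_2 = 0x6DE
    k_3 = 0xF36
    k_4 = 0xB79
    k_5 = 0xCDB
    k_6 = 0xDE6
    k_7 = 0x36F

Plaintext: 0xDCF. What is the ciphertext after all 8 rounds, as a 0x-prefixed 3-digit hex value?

s_0 = plaintext = 0xDCF
s_1 = Round(s_0, k_0) = 0xEA4
s_2 = Round(s_1, k_1) = 0x5A7
s_3 = Round(s_2, k_2) = 0xCBC
s_4 = Round(s_3, k_3) = 0x607
s_5 = Round(s_4, k_4) = 0x33F
s_6 = Round(s_5, k_5) = 0xAA4
s_7 = Round(s_6, k_6) = 0xB8E
s_8 = Round(s_7, k_7) = 0xEBA

0xEBA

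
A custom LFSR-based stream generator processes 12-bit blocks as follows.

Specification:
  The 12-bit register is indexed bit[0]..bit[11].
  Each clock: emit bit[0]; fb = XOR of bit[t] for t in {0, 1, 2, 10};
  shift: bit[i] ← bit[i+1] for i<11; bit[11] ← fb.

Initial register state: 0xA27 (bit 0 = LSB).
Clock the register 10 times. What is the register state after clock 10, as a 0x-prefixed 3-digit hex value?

reg_0 = 0xA27
clock 1: out=1, reg = 0xD13
clock 2: out=1, reg = 0xE89
clock 3: out=1, reg = 0x744
clock 4: out=0, reg = 0x3A2
clock 5: out=0, reg = 0x9D1
clock 6: out=1, reg = 0xCE8
clock 7: out=0, reg = 0xE74
clock 8: out=0, reg = 0x73A
clock 9: out=0, reg = 0x39D
clock 10: out=1, reg = 0x1CE

0x1CE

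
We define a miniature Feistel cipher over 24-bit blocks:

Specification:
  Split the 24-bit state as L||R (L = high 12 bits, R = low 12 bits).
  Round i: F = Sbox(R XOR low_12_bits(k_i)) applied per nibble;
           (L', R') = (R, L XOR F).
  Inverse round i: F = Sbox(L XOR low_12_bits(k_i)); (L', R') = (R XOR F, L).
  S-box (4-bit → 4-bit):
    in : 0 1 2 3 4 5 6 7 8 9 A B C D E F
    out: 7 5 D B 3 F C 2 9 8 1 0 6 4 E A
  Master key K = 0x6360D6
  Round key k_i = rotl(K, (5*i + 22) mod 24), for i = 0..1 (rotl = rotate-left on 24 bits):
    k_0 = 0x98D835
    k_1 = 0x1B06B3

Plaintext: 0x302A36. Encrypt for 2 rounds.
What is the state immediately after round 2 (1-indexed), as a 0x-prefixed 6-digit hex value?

s_0 = plaintext = 0x302A36
s_1 = Round(s_0, k_0) = 0xA36E79
s_2 = Round(s_1, k_1) = 0xE79357

0xE79357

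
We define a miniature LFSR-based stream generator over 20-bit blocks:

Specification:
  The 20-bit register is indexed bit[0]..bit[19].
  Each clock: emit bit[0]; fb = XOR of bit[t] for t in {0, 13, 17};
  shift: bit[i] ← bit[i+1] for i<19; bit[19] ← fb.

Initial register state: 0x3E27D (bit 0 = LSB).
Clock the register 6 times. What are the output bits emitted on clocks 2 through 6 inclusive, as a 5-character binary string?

01111

reg_0 = 0x3E27D
clock 1: out=1, reg = 0x9F13E
clock 2: out=0, reg = 0xCF89F
clock 3: out=1, reg = 0x67C4F
clock 4: out=1, reg = 0xB3E27
clock 5: out=1, reg = 0xD9F13
clock 6: out=1, reg = 0xECF89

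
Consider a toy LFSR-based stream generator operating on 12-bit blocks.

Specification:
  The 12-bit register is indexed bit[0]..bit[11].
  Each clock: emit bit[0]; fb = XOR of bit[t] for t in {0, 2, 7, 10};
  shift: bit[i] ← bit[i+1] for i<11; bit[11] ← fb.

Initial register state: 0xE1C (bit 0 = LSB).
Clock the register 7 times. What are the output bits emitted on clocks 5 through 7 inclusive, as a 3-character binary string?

100

reg_0 = 0xE1C
clock 1: out=0, reg = 0x70E
clock 2: out=0, reg = 0x387
clock 3: out=1, reg = 0x9C3
clock 4: out=1, reg = 0x4E1
clock 5: out=1, reg = 0xA70
clock 6: out=0, reg = 0x538
clock 7: out=0, reg = 0xA9C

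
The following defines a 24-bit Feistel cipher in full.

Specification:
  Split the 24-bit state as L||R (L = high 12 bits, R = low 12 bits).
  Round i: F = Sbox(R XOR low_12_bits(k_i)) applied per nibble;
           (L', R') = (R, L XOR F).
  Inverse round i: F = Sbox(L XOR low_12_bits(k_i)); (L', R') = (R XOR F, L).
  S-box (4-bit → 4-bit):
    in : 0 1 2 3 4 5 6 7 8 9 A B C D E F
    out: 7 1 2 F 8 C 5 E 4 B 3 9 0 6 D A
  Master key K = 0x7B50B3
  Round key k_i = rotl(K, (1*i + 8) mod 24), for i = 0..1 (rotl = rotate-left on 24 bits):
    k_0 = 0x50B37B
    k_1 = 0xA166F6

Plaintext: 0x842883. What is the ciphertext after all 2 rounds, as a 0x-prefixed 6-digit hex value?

0x1E6694

s_0 = plaintext = 0x842883
s_1 = Round(s_0, k_0) = 0x8831E6
s_2 = Round(s_1, k_1) = 0x1E6694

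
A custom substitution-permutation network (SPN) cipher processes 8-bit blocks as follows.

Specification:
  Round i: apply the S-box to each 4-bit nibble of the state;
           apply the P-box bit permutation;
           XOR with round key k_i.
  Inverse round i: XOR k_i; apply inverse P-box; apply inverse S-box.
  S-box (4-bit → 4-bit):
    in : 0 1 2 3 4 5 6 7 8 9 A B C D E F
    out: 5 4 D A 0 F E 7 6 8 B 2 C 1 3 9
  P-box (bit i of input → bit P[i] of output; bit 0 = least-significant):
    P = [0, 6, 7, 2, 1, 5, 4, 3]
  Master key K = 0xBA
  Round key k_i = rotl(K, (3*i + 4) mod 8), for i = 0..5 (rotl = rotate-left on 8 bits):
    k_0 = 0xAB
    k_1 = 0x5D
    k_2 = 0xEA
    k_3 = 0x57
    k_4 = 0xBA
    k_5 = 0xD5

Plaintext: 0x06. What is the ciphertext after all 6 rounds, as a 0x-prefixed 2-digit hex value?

0xB2

s_0 = plaintext = 0x06
s_1 = Round(s_0, k_0) = 0x7D
s_2 = Round(s_1, k_1) = 0x6E
s_3 = Round(s_2, k_2) = 0x93
s_4 = Round(s_3, k_3) = 0x1B
s_5 = Round(s_4, k_4) = 0xEA
s_6 = Round(s_5, k_5) = 0xB2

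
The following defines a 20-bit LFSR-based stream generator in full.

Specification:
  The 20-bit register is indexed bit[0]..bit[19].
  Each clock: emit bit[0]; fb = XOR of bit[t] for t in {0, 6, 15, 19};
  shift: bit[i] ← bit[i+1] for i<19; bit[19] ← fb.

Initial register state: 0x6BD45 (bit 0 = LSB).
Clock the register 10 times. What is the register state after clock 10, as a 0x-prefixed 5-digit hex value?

0x92DAF

reg_0 = 0x6BD45
clock 1: out=1, reg = 0xB5EA2
clock 2: out=0, reg = 0xDAF51
clock 3: out=1, reg = 0x6D7A8
clock 4: out=0, reg = 0xB6BD4
clock 5: out=0, reg = 0x5B5EA
clock 6: out=0, reg = 0x2DAF5
clock 7: out=1, reg = 0x96D7A
clock 8: out=0, reg = 0x4B6BD
clock 9: out=1, reg = 0x25B5E
clock 10: out=0, reg = 0x92DAF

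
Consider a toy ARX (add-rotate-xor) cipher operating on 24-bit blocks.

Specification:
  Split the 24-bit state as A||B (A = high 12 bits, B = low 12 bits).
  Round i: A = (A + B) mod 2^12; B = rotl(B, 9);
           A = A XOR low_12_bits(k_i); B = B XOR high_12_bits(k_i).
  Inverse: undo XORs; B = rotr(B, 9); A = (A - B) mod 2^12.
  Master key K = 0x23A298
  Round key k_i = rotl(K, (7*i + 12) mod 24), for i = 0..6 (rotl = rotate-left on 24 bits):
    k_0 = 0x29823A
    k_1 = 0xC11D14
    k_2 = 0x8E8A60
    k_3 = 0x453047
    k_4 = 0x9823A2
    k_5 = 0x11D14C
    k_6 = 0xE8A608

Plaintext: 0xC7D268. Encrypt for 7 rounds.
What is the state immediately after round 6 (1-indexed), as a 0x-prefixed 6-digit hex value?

0x3DC1F3

s_0 = plaintext = 0xC7D268
s_1 = Round(s_0, k_0) = 0xCDF2D5
s_2 = Round(s_1, k_1) = 0x2A064B
s_3 = Round(s_2, k_2) = 0x28BE21
s_4 = Round(s_3, k_3) = 0x0EB797
s_5 = Round(s_4, k_4) = 0xB20770
s_6 = Round(s_5, k_5) = 0x3DC1F3
s_7 = Round(s_6, k_6) = 0x3C78B4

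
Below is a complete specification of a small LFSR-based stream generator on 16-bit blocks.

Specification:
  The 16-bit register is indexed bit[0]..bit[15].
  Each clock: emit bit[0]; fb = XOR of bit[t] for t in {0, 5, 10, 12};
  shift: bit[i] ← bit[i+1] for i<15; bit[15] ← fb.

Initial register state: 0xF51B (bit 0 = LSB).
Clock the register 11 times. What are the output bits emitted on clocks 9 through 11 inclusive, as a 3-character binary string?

reg_0 = 0xF51B
clock 1: out=1, reg = 0xFA8D
clock 2: out=1, reg = 0x7D46
clock 3: out=0, reg = 0x3EA3
clock 4: out=1, reg = 0x1F51
clock 5: out=1, reg = 0x8FA8
clock 6: out=0, reg = 0x47D4
clock 7: out=0, reg = 0xA3EA
clock 8: out=0, reg = 0xD1F5
clock 9: out=1, reg = 0xE8FA
clock 10: out=0, reg = 0xF47D
clock 11: out=1, reg = 0x7A3E

101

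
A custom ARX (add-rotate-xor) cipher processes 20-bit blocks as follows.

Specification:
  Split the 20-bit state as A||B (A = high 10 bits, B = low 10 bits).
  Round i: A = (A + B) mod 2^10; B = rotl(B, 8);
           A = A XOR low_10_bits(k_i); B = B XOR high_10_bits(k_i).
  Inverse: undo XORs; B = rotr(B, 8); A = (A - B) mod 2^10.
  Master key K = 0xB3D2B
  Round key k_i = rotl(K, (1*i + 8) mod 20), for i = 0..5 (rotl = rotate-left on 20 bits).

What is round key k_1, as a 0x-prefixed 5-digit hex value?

K = 0xB3D2B
k_0 = rotl(K, (1*0+8) mod 20) = rotl(K, 8) = 0xD2BB3
k_1 = rotl(K, (1*1+8) mod 20) = rotl(K, 9) = 0xA5767

0xA5767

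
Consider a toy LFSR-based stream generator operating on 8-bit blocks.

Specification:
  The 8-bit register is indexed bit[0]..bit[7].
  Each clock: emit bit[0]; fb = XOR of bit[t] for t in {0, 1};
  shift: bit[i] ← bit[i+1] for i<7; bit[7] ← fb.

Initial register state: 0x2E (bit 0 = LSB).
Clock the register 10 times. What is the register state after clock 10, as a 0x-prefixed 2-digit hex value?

0x6E

reg_0 = 0x2E
clock 1: out=0, reg = 0x97
clock 2: out=1, reg = 0x4B
clock 3: out=1, reg = 0x25
clock 4: out=1, reg = 0x92
clock 5: out=0, reg = 0xC9
clock 6: out=1, reg = 0xE4
clock 7: out=0, reg = 0x72
clock 8: out=0, reg = 0xB9
clock 9: out=1, reg = 0xDC
clock 10: out=0, reg = 0x6E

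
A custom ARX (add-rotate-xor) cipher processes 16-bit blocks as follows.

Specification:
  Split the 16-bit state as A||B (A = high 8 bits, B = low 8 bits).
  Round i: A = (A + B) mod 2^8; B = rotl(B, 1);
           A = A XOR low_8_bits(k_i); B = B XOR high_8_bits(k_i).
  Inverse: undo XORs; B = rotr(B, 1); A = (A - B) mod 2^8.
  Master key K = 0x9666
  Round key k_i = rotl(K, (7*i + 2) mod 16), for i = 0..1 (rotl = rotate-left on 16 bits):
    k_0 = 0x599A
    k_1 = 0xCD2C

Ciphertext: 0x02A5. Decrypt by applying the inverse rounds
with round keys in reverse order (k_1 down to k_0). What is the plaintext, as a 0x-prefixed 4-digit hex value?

0xAAB6

s_0 = ciphertext = 0x02A5
s_1 = InvRound(s_0, k_1) = 0xFA34
s_2 = InvRound(s_1, k_0) = 0xAAB6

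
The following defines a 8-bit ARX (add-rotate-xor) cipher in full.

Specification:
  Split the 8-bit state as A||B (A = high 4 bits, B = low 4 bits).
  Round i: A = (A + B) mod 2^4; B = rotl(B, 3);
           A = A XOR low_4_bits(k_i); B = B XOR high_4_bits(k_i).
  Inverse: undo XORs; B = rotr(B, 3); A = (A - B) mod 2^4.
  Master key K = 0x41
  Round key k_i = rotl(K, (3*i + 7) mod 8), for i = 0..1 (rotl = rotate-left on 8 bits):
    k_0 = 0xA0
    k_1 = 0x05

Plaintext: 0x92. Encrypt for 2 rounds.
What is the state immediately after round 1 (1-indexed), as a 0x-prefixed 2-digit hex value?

s_0 = plaintext = 0x92
s_1 = Round(s_0, k_0) = 0xBB
s_2 = Round(s_1, k_1) = 0x3D

0xBB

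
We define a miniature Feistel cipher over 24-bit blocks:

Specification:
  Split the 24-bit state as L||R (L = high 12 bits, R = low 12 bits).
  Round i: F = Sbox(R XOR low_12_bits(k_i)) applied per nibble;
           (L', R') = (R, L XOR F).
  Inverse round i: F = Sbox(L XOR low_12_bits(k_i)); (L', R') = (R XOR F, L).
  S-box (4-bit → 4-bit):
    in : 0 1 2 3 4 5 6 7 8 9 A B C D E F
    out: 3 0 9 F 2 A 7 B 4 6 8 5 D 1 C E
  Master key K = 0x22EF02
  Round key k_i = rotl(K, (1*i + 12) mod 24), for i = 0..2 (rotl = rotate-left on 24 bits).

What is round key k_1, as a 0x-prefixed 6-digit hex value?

0xE0445D

K = 0x22EF02
k_0 = rotl(K, (1*0+12) mod 24) = rotl(K, 12) = 0xF0222E
k_1 = rotl(K, (1*1+12) mod 24) = rotl(K, 13) = 0xE0445D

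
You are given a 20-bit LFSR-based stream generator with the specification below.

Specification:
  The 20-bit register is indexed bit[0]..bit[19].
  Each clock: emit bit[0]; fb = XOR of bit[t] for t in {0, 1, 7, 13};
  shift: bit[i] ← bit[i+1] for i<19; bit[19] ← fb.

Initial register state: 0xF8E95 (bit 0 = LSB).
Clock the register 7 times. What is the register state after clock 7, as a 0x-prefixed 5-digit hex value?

reg_0 = 0xF8E95
clock 1: out=1, reg = 0x7C74A
clock 2: out=0, reg = 0xBE3A5
clock 3: out=1, reg = 0xDF1D2
clock 4: out=0, reg = 0xEF8E9
clock 5: out=1, reg = 0xF7C74
clock 6: out=0, reg = 0xFBE3A
clock 7: out=0, reg = 0x7DF1D

0x7DF1D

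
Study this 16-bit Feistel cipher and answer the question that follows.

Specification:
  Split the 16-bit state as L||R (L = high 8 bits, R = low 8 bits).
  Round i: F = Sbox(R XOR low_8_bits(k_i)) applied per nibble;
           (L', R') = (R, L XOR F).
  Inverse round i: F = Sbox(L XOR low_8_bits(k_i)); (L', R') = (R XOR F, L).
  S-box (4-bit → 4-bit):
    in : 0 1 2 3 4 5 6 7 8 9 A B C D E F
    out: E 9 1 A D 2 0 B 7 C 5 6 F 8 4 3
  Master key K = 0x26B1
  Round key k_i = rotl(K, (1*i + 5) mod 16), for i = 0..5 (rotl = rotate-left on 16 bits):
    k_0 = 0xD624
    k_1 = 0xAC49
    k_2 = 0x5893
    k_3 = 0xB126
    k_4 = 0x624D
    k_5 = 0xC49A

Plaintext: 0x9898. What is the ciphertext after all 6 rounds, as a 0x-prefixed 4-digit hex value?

0x5A83

s_0 = plaintext = 0x9898
s_1 = Round(s_0, k_0) = 0x98F7
s_2 = Round(s_1, k_1) = 0xF7FC
s_3 = Round(s_2, k_2) = 0xFCF4
s_4 = Round(s_3, k_3) = 0xF47D
s_5 = Round(s_4, k_4) = 0x7D5A
s_6 = Round(s_5, k_5) = 0x5A83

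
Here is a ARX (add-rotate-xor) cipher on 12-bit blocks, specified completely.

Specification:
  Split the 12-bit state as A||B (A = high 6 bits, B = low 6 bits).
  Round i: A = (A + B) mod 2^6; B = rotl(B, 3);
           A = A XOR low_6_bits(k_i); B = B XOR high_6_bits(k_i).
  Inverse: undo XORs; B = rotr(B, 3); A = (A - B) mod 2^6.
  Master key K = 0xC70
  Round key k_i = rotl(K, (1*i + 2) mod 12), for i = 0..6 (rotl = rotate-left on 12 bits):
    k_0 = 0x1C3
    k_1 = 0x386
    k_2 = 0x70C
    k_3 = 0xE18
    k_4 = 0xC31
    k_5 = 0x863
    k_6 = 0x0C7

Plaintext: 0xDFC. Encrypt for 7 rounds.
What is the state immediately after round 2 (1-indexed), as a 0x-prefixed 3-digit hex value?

s_0 = plaintext = 0xDFC
s_1 = Round(s_0, k_0) = 0xC20
s_2 = Round(s_1, k_1) = 0x58A
s_3 = Round(s_2, k_2) = 0xB0D
s_4 = Round(s_3, k_3) = 0x851
s_5 = Round(s_4, k_4) = 0x0FA
s_6 = Round(s_5, k_5) = 0x7B6
s_7 = Round(s_6, k_6) = 0x4F5

0x58A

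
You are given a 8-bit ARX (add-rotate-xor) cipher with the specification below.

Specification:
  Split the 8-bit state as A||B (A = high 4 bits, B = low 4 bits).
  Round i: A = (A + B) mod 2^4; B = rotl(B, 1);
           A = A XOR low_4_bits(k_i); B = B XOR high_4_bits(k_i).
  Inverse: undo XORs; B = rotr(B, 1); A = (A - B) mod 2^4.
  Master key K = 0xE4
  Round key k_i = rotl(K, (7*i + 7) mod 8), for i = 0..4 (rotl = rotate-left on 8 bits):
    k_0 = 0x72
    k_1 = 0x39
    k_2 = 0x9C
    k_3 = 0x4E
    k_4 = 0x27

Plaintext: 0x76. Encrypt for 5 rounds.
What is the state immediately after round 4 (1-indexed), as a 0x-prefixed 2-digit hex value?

0x26

s_0 = plaintext = 0x76
s_1 = Round(s_0, k_0) = 0xFB
s_2 = Round(s_1, k_1) = 0x34
s_3 = Round(s_2, k_2) = 0xB1
s_4 = Round(s_3, k_3) = 0x26
s_5 = Round(s_4, k_4) = 0xFE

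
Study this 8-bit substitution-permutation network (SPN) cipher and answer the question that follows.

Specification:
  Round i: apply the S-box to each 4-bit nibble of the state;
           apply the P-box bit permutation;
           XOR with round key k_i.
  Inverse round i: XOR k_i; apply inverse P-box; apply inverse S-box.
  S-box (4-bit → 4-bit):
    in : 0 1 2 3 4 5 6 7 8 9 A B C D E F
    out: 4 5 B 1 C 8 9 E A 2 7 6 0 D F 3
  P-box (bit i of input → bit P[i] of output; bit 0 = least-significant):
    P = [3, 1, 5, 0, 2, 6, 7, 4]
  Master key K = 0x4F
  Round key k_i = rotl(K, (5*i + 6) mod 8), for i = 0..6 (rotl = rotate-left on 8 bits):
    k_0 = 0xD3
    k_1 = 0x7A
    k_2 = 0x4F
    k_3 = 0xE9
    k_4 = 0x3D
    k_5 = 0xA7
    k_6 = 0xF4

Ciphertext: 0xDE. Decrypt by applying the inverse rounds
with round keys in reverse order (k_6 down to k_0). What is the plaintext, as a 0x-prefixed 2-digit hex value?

s_0 = ciphertext = 0xDE
s_1 = InvRound(s_0, k_6) = 0xCA
s_2 = InvRound(s_1, k_5) = 0xFD
s_3 = InvRound(s_2, k_4) = 0xBC
s_4 = InvRound(s_3, k_3) = 0x25
s_5 = InvRound(s_4, k_2) = 0x9A
s_6 = InvRound(s_5, k_1) = 0xB0
s_7 = InvRound(s_6, k_0) = 0x97

0x97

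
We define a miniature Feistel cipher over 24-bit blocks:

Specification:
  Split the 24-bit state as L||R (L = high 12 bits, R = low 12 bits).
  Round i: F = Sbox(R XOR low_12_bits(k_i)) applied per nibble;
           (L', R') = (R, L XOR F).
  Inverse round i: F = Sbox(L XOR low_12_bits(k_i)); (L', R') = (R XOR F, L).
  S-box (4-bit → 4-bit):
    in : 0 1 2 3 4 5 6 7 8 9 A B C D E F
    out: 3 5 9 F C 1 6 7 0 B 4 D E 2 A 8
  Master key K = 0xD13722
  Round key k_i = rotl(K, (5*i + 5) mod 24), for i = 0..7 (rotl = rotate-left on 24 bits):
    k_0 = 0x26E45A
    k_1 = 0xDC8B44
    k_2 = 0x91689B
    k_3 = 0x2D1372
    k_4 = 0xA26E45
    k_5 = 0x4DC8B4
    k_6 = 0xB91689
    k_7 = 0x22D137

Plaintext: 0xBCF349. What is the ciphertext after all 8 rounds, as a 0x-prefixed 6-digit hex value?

s_0 = plaintext = 0xBCF349
s_1 = Round(s_0, k_0) = 0x349C90
s_2 = Round(s_1, k_1) = 0xC90465
s_3 = Round(s_2, k_2) = 0x46521A
s_4 = Round(s_3, k_3) = 0x21A105
s_5 = Round(s_4, k_4) = 0x105AD9
s_6 = Round(s_5, k_5) = 0xAD9867
s_7 = Round(s_6, k_6) = 0x867073
s_8 = Round(s_7, k_7) = 0x073DAB

0x073DAB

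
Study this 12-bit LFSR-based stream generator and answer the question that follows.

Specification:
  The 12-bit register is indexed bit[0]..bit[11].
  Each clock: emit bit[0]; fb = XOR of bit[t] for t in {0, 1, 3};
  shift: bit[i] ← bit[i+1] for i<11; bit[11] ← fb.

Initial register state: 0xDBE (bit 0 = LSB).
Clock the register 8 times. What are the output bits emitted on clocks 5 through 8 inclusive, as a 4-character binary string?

reg_0 = 0xDBE
clock 1: out=0, reg = 0x6DF
clock 2: out=1, reg = 0xB6F
clock 3: out=1, reg = 0xDB7
clock 4: out=1, reg = 0x6DB
clock 5: out=1, reg = 0xB6D
clock 6: out=1, reg = 0x5B6
clock 7: out=0, reg = 0xADB
clock 8: out=1, reg = 0xD6D

1101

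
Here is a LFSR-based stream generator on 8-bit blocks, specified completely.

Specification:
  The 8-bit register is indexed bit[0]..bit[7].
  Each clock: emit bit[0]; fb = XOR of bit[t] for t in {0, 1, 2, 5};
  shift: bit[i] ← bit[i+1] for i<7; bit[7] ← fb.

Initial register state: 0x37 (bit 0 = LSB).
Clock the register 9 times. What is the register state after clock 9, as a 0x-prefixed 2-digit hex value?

0x90

reg_0 = 0x37
clock 1: out=1, reg = 0x1B
clock 2: out=1, reg = 0x0D
clock 3: out=1, reg = 0x06
clock 4: out=0, reg = 0x03
clock 5: out=1, reg = 0x01
clock 6: out=1, reg = 0x80
clock 7: out=0, reg = 0x40
clock 8: out=0, reg = 0x20
clock 9: out=0, reg = 0x90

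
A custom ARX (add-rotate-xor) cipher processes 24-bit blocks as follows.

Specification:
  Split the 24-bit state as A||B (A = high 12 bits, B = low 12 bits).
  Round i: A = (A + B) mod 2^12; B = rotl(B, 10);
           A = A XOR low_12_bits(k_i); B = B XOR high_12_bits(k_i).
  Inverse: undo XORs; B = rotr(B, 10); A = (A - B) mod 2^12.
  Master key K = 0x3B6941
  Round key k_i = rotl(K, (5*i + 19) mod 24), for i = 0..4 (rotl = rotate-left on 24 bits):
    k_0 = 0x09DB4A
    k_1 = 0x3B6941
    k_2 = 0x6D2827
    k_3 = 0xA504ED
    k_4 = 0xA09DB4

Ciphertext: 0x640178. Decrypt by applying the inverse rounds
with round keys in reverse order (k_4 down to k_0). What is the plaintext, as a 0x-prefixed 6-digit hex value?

0x3BFBF5

s_0 = ciphertext = 0x640178
s_1 = InvRound(s_0, k_4) = 0xE2EDC6
s_2 = InvRound(s_1, k_3) = 0xC6AE59
s_3 = InvRound(s_2, k_2) = 0x21F22E
s_4 = InvRound(s_3, k_1) = 0x4FE660
s_5 = InvRound(s_4, k_0) = 0x3BFBF5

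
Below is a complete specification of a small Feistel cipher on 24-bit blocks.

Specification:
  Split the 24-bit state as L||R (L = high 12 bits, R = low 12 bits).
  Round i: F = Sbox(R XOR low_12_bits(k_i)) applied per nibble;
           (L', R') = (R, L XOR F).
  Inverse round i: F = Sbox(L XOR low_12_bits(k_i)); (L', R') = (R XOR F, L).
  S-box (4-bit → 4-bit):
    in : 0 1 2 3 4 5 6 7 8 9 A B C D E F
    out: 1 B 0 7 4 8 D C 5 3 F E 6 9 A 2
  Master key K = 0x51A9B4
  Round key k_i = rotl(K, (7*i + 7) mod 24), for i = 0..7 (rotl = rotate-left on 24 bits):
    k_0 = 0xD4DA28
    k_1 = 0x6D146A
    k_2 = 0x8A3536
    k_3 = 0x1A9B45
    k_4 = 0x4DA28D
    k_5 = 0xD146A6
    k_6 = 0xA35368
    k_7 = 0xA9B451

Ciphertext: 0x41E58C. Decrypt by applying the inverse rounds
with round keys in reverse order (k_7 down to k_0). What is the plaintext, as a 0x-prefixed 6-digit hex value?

s_0 = ciphertext = 0x41E58C
s_1 = InvRound(s_0, k_7) = 0x4CE41E
s_2 = InvRound(s_1, k_6) = 0x8E34CE
s_3 = InvRound(s_2, k_5) = 0xE868E3
s_4 = InvRound(s_3, k_4) = 0xEFDE86
s_5 = InvRound(s_4, k_3) = 0x663EFD
s_6 = InvRound(s_5, k_2) = 0x975663
s_7 = InvRound(s_6, k_1) = 0xFD1975
s_8 = InvRound(s_7, k_0) = 0x156FD1

0x156FD1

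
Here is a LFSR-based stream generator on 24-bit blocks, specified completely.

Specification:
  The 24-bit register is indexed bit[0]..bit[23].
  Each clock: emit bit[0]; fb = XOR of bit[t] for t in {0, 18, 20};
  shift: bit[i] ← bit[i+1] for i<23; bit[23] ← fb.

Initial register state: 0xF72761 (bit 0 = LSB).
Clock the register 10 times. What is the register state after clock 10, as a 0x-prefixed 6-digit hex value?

0x68FDC9

reg_0 = 0xF72761
clock 1: out=1, reg = 0xFB93B0
clock 2: out=0, reg = 0xFDC9D8
clock 3: out=0, reg = 0x7EE4EC
clock 4: out=0, reg = 0x3F7276
clock 5: out=0, reg = 0x1FB93B
clock 6: out=1, reg = 0x8FDC9D
clock 7: out=1, reg = 0x47EE4E
clock 8: out=0, reg = 0xA3F727
clock 9: out=1, reg = 0xD1FB93
clock 10: out=1, reg = 0x68FDC9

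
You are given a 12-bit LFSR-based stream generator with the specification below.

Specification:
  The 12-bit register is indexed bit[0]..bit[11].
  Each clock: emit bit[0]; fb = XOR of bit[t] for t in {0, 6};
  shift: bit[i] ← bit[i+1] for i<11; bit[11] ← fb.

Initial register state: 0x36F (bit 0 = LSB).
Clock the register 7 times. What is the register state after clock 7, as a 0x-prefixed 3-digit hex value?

0xC46

reg_0 = 0x36F
clock 1: out=1, reg = 0x1B7
clock 2: out=1, reg = 0x8DB
clock 3: out=1, reg = 0x46D
clock 4: out=1, reg = 0x236
clock 5: out=0, reg = 0x11B
clock 6: out=1, reg = 0x88D
clock 7: out=1, reg = 0xC46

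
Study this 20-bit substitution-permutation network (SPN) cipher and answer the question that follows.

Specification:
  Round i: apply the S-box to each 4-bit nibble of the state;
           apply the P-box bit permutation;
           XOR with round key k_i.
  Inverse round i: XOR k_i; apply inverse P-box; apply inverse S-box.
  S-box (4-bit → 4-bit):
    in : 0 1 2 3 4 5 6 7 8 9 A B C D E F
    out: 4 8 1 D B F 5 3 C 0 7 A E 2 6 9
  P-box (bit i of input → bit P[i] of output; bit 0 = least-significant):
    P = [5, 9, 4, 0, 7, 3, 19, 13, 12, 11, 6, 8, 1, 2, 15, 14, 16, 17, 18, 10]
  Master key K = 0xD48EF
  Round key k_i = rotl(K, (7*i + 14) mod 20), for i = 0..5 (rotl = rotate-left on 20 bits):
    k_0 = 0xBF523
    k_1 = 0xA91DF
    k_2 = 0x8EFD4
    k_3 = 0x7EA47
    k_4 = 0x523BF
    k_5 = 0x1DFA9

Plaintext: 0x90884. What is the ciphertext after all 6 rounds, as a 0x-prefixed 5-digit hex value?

0x74573

s_0 = plaintext = 0x90884
s_1 = Round(s_0, k_0) = 0x35642
s_2 = Round(s_1, k_1) = 0xF6531
s_3 = Round(s_2, k_2) = 0x15217
s_4 = Round(s_3, k_3) = 0x71C61
s_5 = Round(s_4, k_4) = 0xE6A7E
s_6 = Round(s_5, k_5) = 0x74573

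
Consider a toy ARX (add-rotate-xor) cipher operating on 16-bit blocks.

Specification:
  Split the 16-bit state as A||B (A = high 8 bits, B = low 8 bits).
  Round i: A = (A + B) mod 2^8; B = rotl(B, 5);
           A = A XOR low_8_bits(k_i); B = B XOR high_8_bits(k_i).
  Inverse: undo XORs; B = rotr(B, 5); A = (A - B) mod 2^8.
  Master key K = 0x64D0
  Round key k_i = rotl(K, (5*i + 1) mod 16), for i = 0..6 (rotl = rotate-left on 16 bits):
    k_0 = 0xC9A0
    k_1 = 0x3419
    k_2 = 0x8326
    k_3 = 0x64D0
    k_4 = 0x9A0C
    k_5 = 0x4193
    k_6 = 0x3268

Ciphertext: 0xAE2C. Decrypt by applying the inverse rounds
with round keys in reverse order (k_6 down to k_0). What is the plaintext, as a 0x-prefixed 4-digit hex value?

s_0 = ciphertext = 0xAE2C
s_1 = InvRound(s_0, k_6) = 0xD6F0
s_2 = InvRound(s_1, k_5) = 0xB88D
s_3 = InvRound(s_2, k_4) = 0xFCB8
s_4 = InvRound(s_3, k_3) = 0x46E6
s_5 = InvRound(s_4, k_2) = 0x352B
s_6 = InvRound(s_5, k_1) = 0x34F8
s_7 = InvRound(s_6, k_0) = 0x0B89

0x0B89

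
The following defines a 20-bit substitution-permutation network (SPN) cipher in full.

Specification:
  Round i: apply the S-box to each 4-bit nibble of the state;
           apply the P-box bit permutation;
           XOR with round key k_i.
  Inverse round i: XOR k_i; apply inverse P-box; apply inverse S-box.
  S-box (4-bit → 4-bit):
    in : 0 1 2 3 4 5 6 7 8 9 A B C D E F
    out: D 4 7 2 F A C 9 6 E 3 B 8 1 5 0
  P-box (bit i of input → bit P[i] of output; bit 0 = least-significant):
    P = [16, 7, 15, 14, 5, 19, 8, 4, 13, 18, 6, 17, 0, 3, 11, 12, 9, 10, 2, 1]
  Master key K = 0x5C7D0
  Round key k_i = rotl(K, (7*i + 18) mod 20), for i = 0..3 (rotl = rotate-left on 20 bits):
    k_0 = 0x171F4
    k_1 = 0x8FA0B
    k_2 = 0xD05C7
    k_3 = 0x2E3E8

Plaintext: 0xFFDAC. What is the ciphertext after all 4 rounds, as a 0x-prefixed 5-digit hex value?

0x8190D

s_0 = plaintext = 0xFFDAC
s_1 = Round(s_0, k_0) = 0x911D4
s_2 = Round(s_1, k_1) = 0x936ED
s_3 = Round(s_2, k_2) = 0xE00A9
s_4 = Round(s_3, k_3) = 0x8190D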